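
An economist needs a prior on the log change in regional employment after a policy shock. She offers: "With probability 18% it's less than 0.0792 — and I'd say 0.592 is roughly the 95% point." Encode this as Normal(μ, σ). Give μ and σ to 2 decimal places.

μ = 0.26, σ = 0.20

For Normal(μ,σ), the p-quantile is μ + z_p·σ. Here z_{0.18} = -0.9154, z_{0.95} = 1.645.
So 0.0792 = μ − 0.9154σ and 0.592 = μ + 1.645σ.
Subtracting: σ = (0.592 − 0.0792)/(1.645 − (-0.9154)) = 0.20.
Then μ = 0.0792 − (-0.9154)·0.20 = 0.26.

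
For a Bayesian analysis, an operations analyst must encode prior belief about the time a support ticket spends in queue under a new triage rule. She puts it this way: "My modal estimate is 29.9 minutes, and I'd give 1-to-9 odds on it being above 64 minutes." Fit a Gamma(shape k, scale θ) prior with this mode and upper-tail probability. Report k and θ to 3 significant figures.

Gamma(k,θ) with k>1 has mode (k−1)θ, so θ = 29.9/(k−1).
Need P(X < 64) = 0.9 with θ tied to k this way. Start at k = 2, θ = 29.9: P(X<64) ≈ 0.631.
Too low — raise k to concentrate. Iterating converges to k ≈ 4.32.
Then θ = 29.9/(4.32−1) ≈ 9.01.

k ≈ 4.32, θ ≈ 9.01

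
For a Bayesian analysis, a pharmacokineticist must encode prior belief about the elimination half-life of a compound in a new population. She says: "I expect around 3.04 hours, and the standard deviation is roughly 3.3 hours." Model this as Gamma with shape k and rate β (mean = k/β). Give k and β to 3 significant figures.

For Gamma(k, rate β): mean = k/β, variance = k/β², so CV = 1/√k.
CV = SD/mean = 3.3/3.04 = 1.086, hence k = 1/CV² = 0.849.
Then β = k/mean = 0.849/3.04 = 0.279.

k ≈ 0.849, β ≈ 0.279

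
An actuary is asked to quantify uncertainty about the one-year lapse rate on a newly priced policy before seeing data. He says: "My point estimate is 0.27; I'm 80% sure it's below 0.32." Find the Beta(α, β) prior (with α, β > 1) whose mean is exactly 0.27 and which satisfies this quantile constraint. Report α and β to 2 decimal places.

α ≈ 14.54, β ≈ 39.30

With mean 0.27 fixed, write α = 0.27s, β = 0.73s where s = α+β.
Need P(θ < 0.32) = 0.8 under Beta(0.27s, 0.73s). Normal approximation: (q−m)/√(m(1−m)/s) ≈ z_{0.8} = 0.842, so s ≈ 0.27·0.73·(0.842)²/(0.32−0.27)² = 55.8.
At s = 55.8: P(θ<0.32) ≈ 0.804. Adjusting to match 0.8 gives s ≈ 53.84.
So α = 0.27·53.84 ≈ 14.54, β = 0.73·53.84 ≈ 39.30.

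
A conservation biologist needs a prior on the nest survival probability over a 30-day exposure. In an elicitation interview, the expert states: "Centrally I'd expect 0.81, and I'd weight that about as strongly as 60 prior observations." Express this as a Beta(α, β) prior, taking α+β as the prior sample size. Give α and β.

α = 48.6, β = 11.4

Under the effective-sample-size interpretation, Beta(α, β) has prior mean α/(α+β) and prior sample size α+β.
So α+β = 60 and α/(α+β) = 0.81, giving α = 0.81·60 = 48.6 and β = 60 − 48.6 = 11.4.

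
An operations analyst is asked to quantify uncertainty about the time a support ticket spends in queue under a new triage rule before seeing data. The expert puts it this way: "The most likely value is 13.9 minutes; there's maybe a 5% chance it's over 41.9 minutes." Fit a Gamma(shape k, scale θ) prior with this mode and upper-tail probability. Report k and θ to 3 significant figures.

k ≈ 3.18, θ ≈ 6.39

Gamma(k,θ) with k>1 has mode (k−1)θ, so θ = 13.9/(k−1).
Need P(X < 41.9) = 0.95 with θ tied to k this way. Start at k = 2, θ = 13.9: P(X<41.9) ≈ 0.803.
Too low — raise k to concentrate. Iterating converges to k ≈ 3.18.
Then θ = 13.9/(3.18−1) ≈ 6.39.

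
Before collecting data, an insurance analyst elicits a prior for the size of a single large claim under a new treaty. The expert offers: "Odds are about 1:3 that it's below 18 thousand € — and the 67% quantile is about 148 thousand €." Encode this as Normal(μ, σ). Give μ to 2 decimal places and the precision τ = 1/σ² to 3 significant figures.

For Normal(μ,σ), the p-quantile is μ + z_p·σ. Here z_{0.25} = -0.6745, z_{0.67} = 0.4399.
So 18 = μ − 0.6745σ and 148 = μ + 0.4399σ.
Subtracting: σ = (148 − 18)/(0.4399 − (-0.6745)) = 116.65.
Then μ = 18 − (-0.6745)·116.65 = 96.68.
Precision τ = 1/σ² = 1/116.7² = 7.35e-05.

μ = 96.68, τ = 7.35e-05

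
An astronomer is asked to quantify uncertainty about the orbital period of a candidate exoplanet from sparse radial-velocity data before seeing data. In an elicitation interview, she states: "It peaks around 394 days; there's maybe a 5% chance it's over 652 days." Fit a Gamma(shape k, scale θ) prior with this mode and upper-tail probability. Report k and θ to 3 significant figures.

k ≈ 12, θ ≈ 35.8

Gamma(k,θ) with k>1 has mode (k−1)θ, so θ = 394/(k−1).
Need P(X < 652) = 0.95 with θ tied to k this way. Start at k = 2, θ = 394: P(X<652) ≈ 0.493.
Too low — raise k to concentrate. Iterating converges to k ≈ 12.
Then θ = 394/(12−1) ≈ 35.8.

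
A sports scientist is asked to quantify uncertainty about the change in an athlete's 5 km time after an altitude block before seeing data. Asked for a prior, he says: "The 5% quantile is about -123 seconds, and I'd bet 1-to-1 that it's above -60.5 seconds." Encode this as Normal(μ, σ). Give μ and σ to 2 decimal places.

The p-quantile of Normal(μ,σ) is μ + z_p·σ, with z_{0.05} = -1.645 and z_{0.5} = 0.
Eliminate σ: μ = (z₂·x₁ − z₁·x₂)/(z₂ − z₁) = (0·-123 − (-1.645)·-60.5)/1.645 = -60.50.
Then σ = (x₂ − x₁)/(z₂ − z₁) = (-60.5 − -123)/1.645 = 38.00.

μ = -60.50, σ = 38.00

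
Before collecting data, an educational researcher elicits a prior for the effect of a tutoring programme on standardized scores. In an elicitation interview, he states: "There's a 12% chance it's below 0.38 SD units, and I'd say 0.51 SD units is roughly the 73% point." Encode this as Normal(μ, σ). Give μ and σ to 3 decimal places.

The p-quantile of Normal(μ,σ) is μ + z_p·σ, with z_{0.12} = -1.175 and z_{0.73} = 0.6128.
Eliminate σ: μ = (z₂·x₁ − z₁·x₂)/(z₂ − z₁) = (0.6128·0.38 − (-1.175)·0.51)/1.788 = 0.465.
Then σ = (x₂ − x₁)/(z₂ − z₁) = (0.51 − 0.38)/1.788 = 0.073.

μ = 0.465, σ = 0.073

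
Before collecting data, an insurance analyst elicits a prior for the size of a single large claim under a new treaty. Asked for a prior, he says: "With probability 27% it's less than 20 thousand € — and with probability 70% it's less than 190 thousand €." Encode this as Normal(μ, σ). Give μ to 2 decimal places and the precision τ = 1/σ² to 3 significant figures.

For Normal(μ,σ), the p-quantile is μ + z_p·σ. Here z_{0.27} = -0.6128, z_{0.7} = 0.5244.
So 20 = μ − 0.6128σ and 190 = μ + 0.5244σ.
Subtracting: σ = (190 − 20)/(0.5244 − (-0.6128)) = 149.49.
Then μ = 20 − (-0.6128)·149.49 = 111.61.
Precision τ = 1/σ² = 1/149.5² = 4.47e-05.

μ = 111.61, τ = 4.47e-05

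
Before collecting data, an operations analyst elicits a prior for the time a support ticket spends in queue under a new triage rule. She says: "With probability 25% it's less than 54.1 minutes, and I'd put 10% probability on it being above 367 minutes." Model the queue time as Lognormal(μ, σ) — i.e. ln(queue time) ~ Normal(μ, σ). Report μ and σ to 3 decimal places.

If T ~ Lognormal(μ,σ) then ln T ~ Normal(μ,σ), so the p-quantile of ln T is μ + z_p·σ.
ln(54.1) = 3.991 and ln(367) = 5.905; z_{0.25} = -0.6745, z_{0.9} = 1.282.
σ = (5.905 − 3.991)/(1.282 − (-0.6745)) = 0.979.
μ = 3.991 − (-0.6745)·0.979 = 4.651.

μ ≈ 4.651, σ ≈ 0.979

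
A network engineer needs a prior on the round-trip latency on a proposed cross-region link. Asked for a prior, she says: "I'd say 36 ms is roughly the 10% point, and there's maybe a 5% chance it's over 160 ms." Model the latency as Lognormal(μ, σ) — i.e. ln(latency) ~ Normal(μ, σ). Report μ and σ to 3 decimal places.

μ ≈ 4.237, σ ≈ 0.510

If T ~ Lognormal(μ,σ) then ln T ~ Normal(μ,σ), so the p-quantile of ln T is μ + z_p·σ.
ln(36) = 3.584 and ln(160) = 5.075; z_{0.1} = -1.282, z_{0.95} = 1.645.
σ = (5.075 − 3.584)/(1.645 − (-1.282)) = 0.510.
μ = 3.584 − (-1.282)·0.510 = 4.237.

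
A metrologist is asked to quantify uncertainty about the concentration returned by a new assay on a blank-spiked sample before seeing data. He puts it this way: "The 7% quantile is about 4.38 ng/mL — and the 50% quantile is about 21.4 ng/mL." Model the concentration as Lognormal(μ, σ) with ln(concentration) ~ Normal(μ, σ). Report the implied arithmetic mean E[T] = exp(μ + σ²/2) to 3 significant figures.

E[T] ≈ 38.1 ng/mL

If T ~ Lognormal(μ,σ) then ln T ~ Normal(μ,σ), so the p-quantile of ln T is μ + z_p·σ.
ln(4.38) = 1.477 and ln(21.4) = 3.063; z_{0.07} = -1.476, z_{0.5} = 0.
σ = (3.063 − 1.477)/(0 − (-1.476)) = 1.075.
μ = 1.477 − (-1.476)·1.075 = 3.063.
E[T] = exp(μ + σ²/2) = exp(3.063 + 0.5777) = 38.1 ng/mL.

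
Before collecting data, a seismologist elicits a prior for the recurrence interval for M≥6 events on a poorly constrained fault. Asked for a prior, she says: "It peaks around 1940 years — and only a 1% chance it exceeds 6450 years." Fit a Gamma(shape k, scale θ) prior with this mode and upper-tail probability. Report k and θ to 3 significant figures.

k ≈ 4.04, θ ≈ 638

Gamma(k,θ) with k>1 has mode (k−1)θ, so θ = 1940/(k−1).
Need P(X < 6450) = 0.99 with θ tied to k this way. Start at k = 2, θ = 1940: P(X<6450) ≈ 0.844.
Too low — raise k to concentrate. Iterating converges to k ≈ 4.04.
Then θ = 1940/(4.04−1) ≈ 638.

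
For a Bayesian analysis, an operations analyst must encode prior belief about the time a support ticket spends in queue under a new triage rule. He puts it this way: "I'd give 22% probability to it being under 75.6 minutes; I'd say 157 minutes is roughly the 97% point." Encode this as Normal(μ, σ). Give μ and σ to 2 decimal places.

For Normal(μ,σ), the p-quantile is μ + z_p·σ. Here z_{0.22} = -0.7722, z_{0.97} = 1.881.
So 75.6 = μ − 0.7722σ and 157 = μ + 1.881σ.
Subtracting: σ = (157 − 75.6)/(1.881 − (-0.7722)) = 30.68.
Then μ = 75.6 − (-0.7722)·30.68 = 99.29.

μ = 99.29, σ = 30.68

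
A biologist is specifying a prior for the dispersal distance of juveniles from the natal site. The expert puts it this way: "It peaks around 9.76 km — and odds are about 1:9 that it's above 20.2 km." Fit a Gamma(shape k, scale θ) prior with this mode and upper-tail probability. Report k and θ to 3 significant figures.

k ≈ 4.63, θ ≈ 2.69

Gamma(k,θ) with k>1 has mode (k−1)θ, so θ = 9.76/(k−1).
Need P(X < 20.2) = 0.9 with θ tied to k this way. Start at k = 2, θ = 9.76: P(X<20.2) ≈ 0.613.
Too low — raise k to concentrate. Iterating converges to k ≈ 4.63.
Then θ = 9.76/(4.63−1) ≈ 2.69.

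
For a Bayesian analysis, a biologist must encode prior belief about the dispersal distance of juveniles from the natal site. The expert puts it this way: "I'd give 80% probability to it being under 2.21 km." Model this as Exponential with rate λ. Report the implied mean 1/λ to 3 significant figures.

mean ≈ 1.37 km

P(T < 2.21) = 1 − e^(−λ·2.21) = 0.8, so λ = −ln(1−0.8)/2.21 = −ln(0.2)/2.21 = 0.728.
Mean = 1/λ = 1.37 km.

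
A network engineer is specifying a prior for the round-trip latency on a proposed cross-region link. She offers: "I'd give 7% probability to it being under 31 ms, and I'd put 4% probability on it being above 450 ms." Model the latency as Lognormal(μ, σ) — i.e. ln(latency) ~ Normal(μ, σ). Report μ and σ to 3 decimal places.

μ ≈ 4.658, σ ≈ 0.829

If T ~ Lognormal(μ,σ) then ln T ~ Normal(μ,σ), so the p-quantile of ln T is μ + z_p·σ.
ln(31) = 3.434 and ln(450) = 6.109; z_{0.07} = -1.476, z_{0.96} = 1.751.
σ = (6.109 − 3.434)/(1.751 − (-1.476)) = 0.829.
μ = 3.434 − (-1.476)·0.829 = 4.658.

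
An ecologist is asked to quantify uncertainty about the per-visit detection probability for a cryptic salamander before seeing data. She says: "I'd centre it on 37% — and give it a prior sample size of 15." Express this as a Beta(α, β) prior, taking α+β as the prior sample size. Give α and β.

α = 5.55, β = 9.45

Under the effective-sample-size interpretation, Beta(α, β) has prior mean α/(α+β) and prior sample size α+β.
So α+β = 15 and α/(α+β) = 0.37, giving α = 0.37·15 = 5.55 and β = 15 − 5.55 = 9.45.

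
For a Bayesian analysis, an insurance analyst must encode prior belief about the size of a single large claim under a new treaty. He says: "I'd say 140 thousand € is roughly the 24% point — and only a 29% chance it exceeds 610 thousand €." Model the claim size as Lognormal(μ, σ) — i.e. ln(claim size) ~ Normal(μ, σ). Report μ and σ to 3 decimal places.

If T ~ Lognormal(μ,σ) then ln T ~ Normal(μ,σ), so the p-quantile of ln T is μ + z_p·σ.
ln(140) = 4.942 and ln(610) = 6.413; z_{0.24} = -0.7063, z_{0.71} = 0.5534.
σ = (6.413 − 4.942)/(0.5534 − (-0.7063)) = 1.168.
μ = 4.942 − (-0.7063)·1.168 = 5.767.

μ ≈ 5.767, σ ≈ 1.168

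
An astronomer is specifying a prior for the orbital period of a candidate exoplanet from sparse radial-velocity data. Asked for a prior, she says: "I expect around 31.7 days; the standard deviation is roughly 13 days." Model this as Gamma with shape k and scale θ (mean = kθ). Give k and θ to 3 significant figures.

k ≈ 5.95, θ ≈ 5.33

For Gamma(k, scale θ): mean = kθ, variance = kθ², so CV = 1/√k.
CV = SD/mean = 13/31.7 = 0.4101, hence k = 1/CV² = 5.95.
Then θ = mean/k = 31.7/5.95 = 5.33.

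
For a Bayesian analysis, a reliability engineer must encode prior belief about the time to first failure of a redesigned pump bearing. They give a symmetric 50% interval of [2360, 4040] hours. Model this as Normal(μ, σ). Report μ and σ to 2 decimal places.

A symmetric 50% interval runs μ ± z·σ with z = 0.6745.
Half-width = 840, so σ = 840/0.6745 = 1245.39.
μ is the interval midpoint, 3200.00.

μ = 3200.00, σ = 1245.39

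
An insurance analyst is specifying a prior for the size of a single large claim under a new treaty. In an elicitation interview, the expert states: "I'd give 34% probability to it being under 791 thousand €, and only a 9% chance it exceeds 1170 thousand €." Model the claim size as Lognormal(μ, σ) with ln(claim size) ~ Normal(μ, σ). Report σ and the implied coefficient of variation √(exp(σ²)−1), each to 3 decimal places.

If T ~ Lognormal(μ,σ) then ln T ~ Normal(μ,σ), so the p-quantile of ln T is μ + z_p·σ.
ln(791) = 6.673 and ln(1170) = 7.065; z_{0.34} = -0.4125, z_{0.91} = 1.341.
σ = (7.065 − 6.673)/(1.341 − (-0.4125)) = 0.223.
μ = 6.673 − (-0.4125)·0.223 = 6.765.
CV = √(exp(σ²)−1) = √(exp(0.0499)−1) = 0.226.

σ ≈ 0.223, CV ≈ 0.226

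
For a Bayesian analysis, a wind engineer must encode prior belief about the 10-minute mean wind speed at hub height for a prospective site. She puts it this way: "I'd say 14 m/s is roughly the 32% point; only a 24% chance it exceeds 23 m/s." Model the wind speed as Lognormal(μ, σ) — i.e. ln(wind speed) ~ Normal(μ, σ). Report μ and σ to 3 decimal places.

If T ~ Lognormal(μ,σ) then ln T ~ Normal(μ,σ), so the p-quantile of ln T is μ + z_p·σ.
ln(14) = 2.639 and ln(23) = 3.135; z_{0.32} = -0.4677, z_{0.76} = 0.7063.
σ = (3.135 − 2.639)/(0.7063 − (-0.4677)) = 0.423.
μ = 2.639 − (-0.4677)·0.423 = 2.837.

μ ≈ 2.837, σ ≈ 0.423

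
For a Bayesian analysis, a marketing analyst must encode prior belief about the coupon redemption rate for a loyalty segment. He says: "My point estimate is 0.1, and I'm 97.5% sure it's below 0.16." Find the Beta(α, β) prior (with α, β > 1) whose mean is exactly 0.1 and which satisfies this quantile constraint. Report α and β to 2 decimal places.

With mean 0.1 fixed, write α = 0.1s, β = 0.9s where s = α+β.
Need P(θ < 0.16) = 0.975 under Beta(0.1s, 0.9s). Normal approximation: (q−m)/√(m(1−m)/s) ≈ z_{0.975} = 1.96, so s ≈ 0.1·0.9·(1.96)²/(0.16−0.1)² = 96.0.
At s = 96.0: P(θ<0.16) ≈ 0.963. Adjusting to match 0.975 gives s ≈ 117.72.
So α = 0.1·117.72 ≈ 11.77, β = 0.9·117.72 ≈ 105.94.

α ≈ 11.77, β ≈ 105.94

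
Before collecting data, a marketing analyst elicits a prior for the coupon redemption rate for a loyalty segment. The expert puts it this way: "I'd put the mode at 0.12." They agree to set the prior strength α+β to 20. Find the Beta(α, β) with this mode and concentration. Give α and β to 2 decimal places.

α = 3.16, β = 16.84

For α,β > 1 the Beta mode is (α−1)/(α+β−2). With α+β = 20, the mode is (α−1)/18.
Set (α−1)/18 = 0.12 → α = 1 + 0.12·18 = 3.16.
β = 20 − α = 16.84.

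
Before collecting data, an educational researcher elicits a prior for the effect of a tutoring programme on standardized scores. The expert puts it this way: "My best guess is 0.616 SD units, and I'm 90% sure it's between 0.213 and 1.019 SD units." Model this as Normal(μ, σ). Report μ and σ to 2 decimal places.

μ = 0.62, σ = 0.25

A symmetric 90% interval runs μ ± z·σ with z = 1.645.
Half-width = 0.403, so σ = 0.403/1.645 = 0.25.
μ is the stated best guess, 0.62.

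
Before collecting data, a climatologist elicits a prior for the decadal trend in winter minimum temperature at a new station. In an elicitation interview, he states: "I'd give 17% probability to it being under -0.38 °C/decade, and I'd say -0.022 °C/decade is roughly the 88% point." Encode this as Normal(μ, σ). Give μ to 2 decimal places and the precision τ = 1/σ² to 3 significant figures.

μ = -0.22, τ = 35.4

For Normal(μ,σ), the p-quantile is μ + z_p·σ. Here z_{0.17} = -0.9542, z_{0.88} = 1.175.
So -0.38 = μ − 0.9542σ and -0.022 = μ + 1.175σ.
Subtracting: σ = (-0.022 − -0.38)/(1.175 − (-0.9542)) = 0.17.
Then μ = -0.38 − (-0.9542)·0.17 = -0.22.
Precision τ = 1/σ² = 1/0.1681² = 35.4.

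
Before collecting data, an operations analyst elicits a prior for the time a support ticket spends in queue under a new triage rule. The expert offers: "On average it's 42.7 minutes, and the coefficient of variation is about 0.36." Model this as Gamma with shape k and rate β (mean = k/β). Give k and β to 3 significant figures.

For Gamma(k, rate β): mean = k/β, variance = k/β², so CV = 1/√k.
CV = 0.36, hence k = 1/CV² = 7.72.
Then β = k/mean = 7.72/42.7 = 0.181.

k ≈ 7.72, β ≈ 0.181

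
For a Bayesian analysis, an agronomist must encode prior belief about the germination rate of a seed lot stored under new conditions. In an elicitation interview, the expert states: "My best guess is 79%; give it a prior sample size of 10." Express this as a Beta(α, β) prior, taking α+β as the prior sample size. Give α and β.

Under the effective-sample-size interpretation, Beta(α, β) has prior mean α/(α+β) and prior sample size α+β.
So α+β = 10 and α/(α+β) = 0.79, giving α = 0.79·10 = 7.9 and β = 10 − 7.9 = 2.1.

α = 7.9, β = 2.1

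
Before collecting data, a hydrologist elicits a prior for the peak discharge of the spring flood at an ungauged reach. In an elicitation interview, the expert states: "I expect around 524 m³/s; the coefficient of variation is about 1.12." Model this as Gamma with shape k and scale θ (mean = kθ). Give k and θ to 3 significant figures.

For Gamma(k, scale θ): mean = kθ, variance = kθ², so CV = 1/√k.
CV = 1.12, hence k = 1/CV² = 0.797.
Then θ = mean/k = 524/0.797 = 657.

k ≈ 0.797, θ ≈ 657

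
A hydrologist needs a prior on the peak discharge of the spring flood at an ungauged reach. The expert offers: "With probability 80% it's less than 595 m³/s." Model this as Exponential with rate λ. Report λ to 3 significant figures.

P(T < 595.0) = 1 − e^(−λ·595.0) = 0.8, so λ = −ln(1−0.8)/595.0 = −ln(0.2)/595.0 = 0.0027.

λ ≈ 0.0027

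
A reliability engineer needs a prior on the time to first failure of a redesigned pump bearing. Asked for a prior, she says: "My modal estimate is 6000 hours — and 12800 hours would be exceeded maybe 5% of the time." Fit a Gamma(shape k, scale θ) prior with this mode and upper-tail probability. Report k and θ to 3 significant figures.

Gamma(k,θ) with k>1 has mode (k−1)θ, so θ = 6000/(k−1).
Need P(X < 12800) = 0.95 with θ tied to k this way. Start at k = 2, θ = 6000: P(X<12800) ≈ 0.629.
Too low — raise k to concentrate. Iterating converges to k ≈ 5.8.
Then θ = 6000/(5.8−1) ≈ 1250.

k ≈ 5.8, θ ≈ 1250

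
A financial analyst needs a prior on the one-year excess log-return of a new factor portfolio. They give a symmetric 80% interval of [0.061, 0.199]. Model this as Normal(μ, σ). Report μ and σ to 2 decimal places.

A symmetric 80% interval runs μ ± z·σ with z = 1.282.
Half-width = 0.069, so σ = 0.069/1.282 = 0.05.
μ is the interval midpoint, 0.13.

μ = 0.13, σ = 0.05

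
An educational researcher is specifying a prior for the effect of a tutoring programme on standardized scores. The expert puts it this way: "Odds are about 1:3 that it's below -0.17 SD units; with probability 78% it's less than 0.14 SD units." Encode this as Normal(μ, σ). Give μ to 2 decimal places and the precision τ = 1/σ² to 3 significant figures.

μ = -0.03, τ = 21.8

The p-quantile of Normal(μ,σ) is μ + z_p·σ, with z_{0.25} = -0.6745 and z_{0.78} = 0.7722.
Eliminate σ: μ = (z₂·x₁ − z₁·x₂)/(z₂ − z₁) = (0.7722·-0.17 − (-0.6745)·0.14)/1.447 = -0.03.
Then σ = (x₂ − x₁)/(z₂ − z₁) = (0.14 − -0.17)/1.447 = 0.21.
Precision τ = 1/σ² = 1/0.2143² = 21.8.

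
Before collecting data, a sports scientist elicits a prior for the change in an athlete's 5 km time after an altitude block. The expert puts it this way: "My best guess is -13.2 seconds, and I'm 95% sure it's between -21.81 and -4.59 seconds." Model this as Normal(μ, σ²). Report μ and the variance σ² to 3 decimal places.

A symmetric 95% interval runs μ ± z·σ with z = 1.96.
Half-width = 8.61, so σ = 8.61/1.96 = 4.3929 and σ² = 19.298.
μ is the stated best guess, -13.200.

μ = -13.200, σ² = 19.298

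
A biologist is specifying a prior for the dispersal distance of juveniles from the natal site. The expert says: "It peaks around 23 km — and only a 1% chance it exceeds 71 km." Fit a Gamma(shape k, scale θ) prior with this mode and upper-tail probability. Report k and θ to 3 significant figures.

k ≈ 4.52, θ ≈ 6.54

Gamma(k,θ) with k>1 has mode (k−1)θ, so θ = 23/(k−1).
Need P(X < 71) = 0.99 with θ tied to k this way. Start at k = 2, θ = 23: P(X<71) ≈ 0.813.
Too low — raise k to concentrate. Iterating converges to k ≈ 4.52.
Then θ = 23/(4.52−1) ≈ 6.54.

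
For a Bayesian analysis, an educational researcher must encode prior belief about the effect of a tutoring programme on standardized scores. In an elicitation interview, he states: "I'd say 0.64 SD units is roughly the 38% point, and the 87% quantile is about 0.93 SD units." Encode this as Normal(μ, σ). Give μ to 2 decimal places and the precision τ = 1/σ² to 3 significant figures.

The p-quantile of Normal(μ,σ) is μ + z_p·σ, with z_{0.38} = -0.3055 and z_{0.87} = 1.126.
Eliminate σ: μ = (z₂·x₁ − z₁·x₂)/(z₂ − z₁) = (1.126·0.64 − (-0.3055)·0.93)/1.432 = 0.70.
Then σ = (x₂ − x₁)/(z₂ − z₁) = (0.93 − 0.64)/1.432 = 0.20.
Precision τ = 1/σ² = 1/0.2025² = 24.4.

μ = 0.70, τ = 24.4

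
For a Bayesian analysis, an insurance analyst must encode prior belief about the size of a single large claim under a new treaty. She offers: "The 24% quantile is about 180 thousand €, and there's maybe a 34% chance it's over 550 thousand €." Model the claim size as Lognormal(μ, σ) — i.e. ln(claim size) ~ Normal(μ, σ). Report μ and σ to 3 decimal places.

μ ≈ 5.898, σ ≈ 0.998

If T ~ Lognormal(μ,σ) then ln T ~ Normal(μ,σ), so the p-quantile of ln T is μ + z_p·σ.
ln(180) = 5.193 and ln(550) = 6.31; z_{0.24} = -0.7063, z_{0.66} = 0.4125.
σ = (6.31 − 5.193)/(0.4125 − (-0.7063)) = 0.998.
μ = 5.193 − (-0.7063)·0.998 = 5.898.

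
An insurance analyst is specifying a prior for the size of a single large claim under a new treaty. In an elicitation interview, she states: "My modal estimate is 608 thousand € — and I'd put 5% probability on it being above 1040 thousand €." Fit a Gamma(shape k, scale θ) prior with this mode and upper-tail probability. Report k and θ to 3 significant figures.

Gamma(k,θ) with k>1 has mode (k−1)θ, so θ = 608/(k−1).
Need P(X < 1040) = 0.95 with θ tied to k this way. Start at k = 2, θ = 608: P(X<1040) ≈ 0.510.
Too low — raise k to concentrate. Iterating converges to k ≈ 10.7.
Then θ = 608/(10.7−1) ≈ 62.8.

k ≈ 10.7, θ ≈ 62.8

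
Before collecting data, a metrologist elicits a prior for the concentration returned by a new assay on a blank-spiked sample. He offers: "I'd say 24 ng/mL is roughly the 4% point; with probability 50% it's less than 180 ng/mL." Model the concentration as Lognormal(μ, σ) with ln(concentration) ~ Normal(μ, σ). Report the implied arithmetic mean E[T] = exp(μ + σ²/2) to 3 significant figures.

E[T] ≈ 349 ng/mL

If T ~ Lognormal(μ,σ) then ln T ~ Normal(μ,σ), so the p-quantile of ln T is μ + z_p·σ.
ln(24) = 3.178 and ln(180) = 5.193; z_{0.04} = -1.751, z_{0.5} = 0.
σ = (5.193 − 3.178)/(0 − (-1.751)) = 1.151.
μ = 3.178 − (-1.751)·1.151 = 5.193.
E[T] = exp(μ + σ²/2) = exp(5.193 + 0.6623) = 349 ng/mL.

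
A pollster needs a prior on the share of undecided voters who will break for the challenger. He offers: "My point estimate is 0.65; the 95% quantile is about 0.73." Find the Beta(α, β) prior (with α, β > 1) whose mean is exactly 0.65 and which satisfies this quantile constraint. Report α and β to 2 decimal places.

With mean 0.65 fixed, write α = 0.65s, β = 0.35s where s = α+β.
Need P(θ < 0.73) = 0.95 under Beta(0.65s, 0.35s). Normal approximation: (q−m)/√(m(1−m)/s) ≈ z_{0.95} = 1.64, so s ≈ 0.65·0.35·(1.64)²/(0.73−0.65)² = 96.2.
At s = 96.2: P(θ<0.73) ≈ 0.955. Adjusting to match 0.95 gives s ≈ 90.83.
So α = 0.65·90.83 ≈ 59.04, β = 0.35·90.83 ≈ 31.79.

α ≈ 59.04, β ≈ 31.79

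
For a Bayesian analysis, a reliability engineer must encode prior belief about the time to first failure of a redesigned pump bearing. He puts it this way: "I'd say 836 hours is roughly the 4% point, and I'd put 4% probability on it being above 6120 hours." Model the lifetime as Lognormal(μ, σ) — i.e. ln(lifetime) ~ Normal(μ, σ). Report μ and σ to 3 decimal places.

μ ≈ 7.724, σ ≈ 0.569

If T ~ Lognormal(μ,σ) then ln T ~ Normal(μ,σ), so the p-quantile of ln T is μ + z_p·σ.
ln(836) = 6.729 and ln(6120) = 8.719; z_{0.04} = -1.751, z_{0.96} = 1.751.
σ = (8.719 − 6.729)/(1.751 − (-1.751)) = 0.569.
μ = 6.729 − (-1.751)·0.569 = 7.724.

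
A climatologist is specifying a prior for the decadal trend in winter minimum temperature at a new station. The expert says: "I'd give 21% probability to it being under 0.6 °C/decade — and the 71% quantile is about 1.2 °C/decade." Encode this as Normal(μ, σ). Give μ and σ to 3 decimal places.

μ = 0.956, σ = 0.441

The p-quantile of Normal(μ,σ) is μ + z_p·σ, with z_{0.21} = -0.8064 and z_{0.71} = 0.5534.
Eliminate σ: μ = (z₂·x₁ − z₁·x₂)/(z₂ − z₁) = (0.5534·0.6 − (-0.8064)·1.2)/1.36 = 0.956.
Then σ = (x₂ − x₁)/(z₂ − z₁) = (1.2 − 0.6)/1.36 = 0.441.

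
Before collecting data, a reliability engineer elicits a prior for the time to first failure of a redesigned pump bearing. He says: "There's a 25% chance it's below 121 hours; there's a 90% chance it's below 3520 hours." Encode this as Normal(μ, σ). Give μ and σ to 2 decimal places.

For Normal(μ,σ), the p-quantile is μ + z_p·σ. Here z_{0.25} = -0.6745, z_{0.9} = 1.282.
So 121 = μ − 0.6745σ and 3520 = μ + 1.282σ.
Subtracting: σ = (3520 − 121)/(1.282 − (-0.6745)) = 1737.69.
Then μ = 121 − (-0.6745)·1737.69 = 1293.06.

μ = 1293.06, σ = 1737.69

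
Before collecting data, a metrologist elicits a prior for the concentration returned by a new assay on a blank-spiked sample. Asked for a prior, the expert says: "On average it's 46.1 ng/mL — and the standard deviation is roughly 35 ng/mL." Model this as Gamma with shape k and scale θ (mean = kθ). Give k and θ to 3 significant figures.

k ≈ 1.73, θ ≈ 26.6

For Gamma(k, scale θ): mean = kθ, variance = kθ², so CV = 1/√k.
CV = SD/mean = 35/46.1 = 0.7592, hence k = 1/CV² = 1.73.
Then θ = mean/k = 46.1/1.73 = 26.6.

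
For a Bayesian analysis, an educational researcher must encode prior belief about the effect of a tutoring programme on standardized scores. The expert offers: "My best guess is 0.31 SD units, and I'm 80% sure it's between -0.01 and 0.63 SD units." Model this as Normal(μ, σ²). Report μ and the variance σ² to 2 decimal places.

μ = 0.31, σ² = 0.06

A symmetric 80% interval runs μ ± z·σ with z = 1.282.
Half-width = 0.32, so σ = 0.32/1.282 = 0.250 and σ² = 0.06.
μ is the stated best guess, 0.31.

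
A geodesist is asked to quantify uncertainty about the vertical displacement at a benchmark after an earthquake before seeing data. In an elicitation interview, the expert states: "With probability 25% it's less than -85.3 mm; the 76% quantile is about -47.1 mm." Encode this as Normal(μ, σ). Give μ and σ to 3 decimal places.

μ = -66.640, σ = 27.665

The p-quantile of Normal(μ,σ) is μ + z_p·σ, with z_{0.25} = -0.6745 and z_{0.76} = 0.7063.
Eliminate σ: μ = (z₂·x₁ − z₁·x₂)/(z₂ − z₁) = (0.7063·-85.3 − (-0.6745)·-47.1)/1.381 = -66.640.
Then σ = (x₂ − x₁)/(z₂ − z₁) = (-47.1 − -85.3)/1.381 = 27.665.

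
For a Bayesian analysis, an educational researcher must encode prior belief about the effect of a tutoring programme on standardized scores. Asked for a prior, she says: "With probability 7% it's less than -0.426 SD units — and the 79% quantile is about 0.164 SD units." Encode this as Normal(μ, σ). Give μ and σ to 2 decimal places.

For Normal(μ,σ), the p-quantile is μ + z_p·σ. Here z_{0.07} = -1.476, z_{0.79} = 0.8064.
So -0.426 = μ − 1.476σ and 0.164 = μ + 0.8064σ.
Subtracting: σ = (0.164 − -0.426)/(0.8064 − (-1.476)) = 0.26.
Then μ = -0.426 − (-1.476)·0.26 = -0.04.

μ = -0.04, σ = 0.26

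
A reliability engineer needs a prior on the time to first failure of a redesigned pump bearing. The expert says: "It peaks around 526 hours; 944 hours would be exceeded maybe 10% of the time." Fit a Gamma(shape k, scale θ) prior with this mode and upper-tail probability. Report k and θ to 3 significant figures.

Gamma(k,θ) with k>1 has mode (k−1)θ, so θ = 526/(k−1).
Need P(X < 944) = 0.9 with θ tied to k this way. Start at k = 2, θ = 526: P(X<944) ≈ 0.536.
Too low — raise k to concentrate. Iterating converges to k ≈ 6.57.
Then θ = 526/(6.57−1) ≈ 94.5.

k ≈ 6.57, θ ≈ 94.5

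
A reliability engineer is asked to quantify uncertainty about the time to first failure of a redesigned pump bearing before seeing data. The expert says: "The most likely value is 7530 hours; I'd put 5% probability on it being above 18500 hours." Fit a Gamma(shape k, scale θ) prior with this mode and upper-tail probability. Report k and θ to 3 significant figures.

k ≈ 4.37, θ ≈ 2240

Gamma(k,θ) with k>1 has mode (k−1)θ, so θ = 7530/(k−1).
Need P(X < 18500) = 0.95 with θ tied to k this way. Start at k = 2, θ = 7530: P(X<18500) ≈ 0.704.
Too low — raise k to concentrate. Iterating converges to k ≈ 4.37.
Then θ = 7530/(4.37−1) ≈ 2240.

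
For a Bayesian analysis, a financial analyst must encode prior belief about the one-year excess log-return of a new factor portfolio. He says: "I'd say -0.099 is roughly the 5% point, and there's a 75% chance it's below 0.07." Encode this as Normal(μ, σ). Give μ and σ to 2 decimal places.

μ = 0.02, σ = 0.07

The p-quantile of Normal(μ,σ) is μ + z_p·σ, with z_{0.05} = -1.645 and z_{0.75} = 0.6745.
Eliminate σ: μ = (z₂·x₁ − z₁·x₂)/(z₂ − z₁) = (0.6745·-0.099 − (-1.645)·0.07)/2.319 = 0.02.
Then σ = (x₂ − x₁)/(z₂ − z₁) = (0.07 − -0.099)/2.319 = 0.07.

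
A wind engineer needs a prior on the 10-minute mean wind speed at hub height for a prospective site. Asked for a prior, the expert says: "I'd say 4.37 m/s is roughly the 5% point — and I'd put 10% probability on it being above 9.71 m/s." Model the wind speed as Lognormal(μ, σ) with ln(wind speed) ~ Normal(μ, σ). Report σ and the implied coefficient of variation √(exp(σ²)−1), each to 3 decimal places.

If T ~ Lognormal(μ,σ) then ln T ~ Normal(μ,σ), so the p-quantile of ln T is μ + z_p·σ.
ln(4.37) = 1.475 and ln(9.71) = 2.273; z_{0.05} = -1.645, z_{0.9} = 1.282.
σ = (2.273 − 1.475)/(1.282 − (-1.645)) = 0.273.
μ = 1.475 − (-1.645)·0.273 = 1.924.
CV = √(exp(σ²)−1) = √(exp(0.0744)−1) = 0.278.

σ ≈ 0.273, CV ≈ 0.278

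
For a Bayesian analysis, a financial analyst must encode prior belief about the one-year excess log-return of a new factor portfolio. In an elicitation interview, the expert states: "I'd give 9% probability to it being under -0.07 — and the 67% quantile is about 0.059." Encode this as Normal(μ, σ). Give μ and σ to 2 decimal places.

The p-quantile of Normal(μ,σ) is μ + z_p·σ, with z_{0.09} = -1.341 and z_{0.67} = 0.4399.
Eliminate σ: μ = (z₂·x₁ − z₁·x₂)/(z₂ − z₁) = (0.4399·-0.07 − (-1.341)·0.059)/1.781 = 0.03.
Then σ = (x₂ − x₁)/(z₂ − z₁) = (0.059 − -0.07)/1.781 = 0.07.

μ = 0.03, σ = 0.07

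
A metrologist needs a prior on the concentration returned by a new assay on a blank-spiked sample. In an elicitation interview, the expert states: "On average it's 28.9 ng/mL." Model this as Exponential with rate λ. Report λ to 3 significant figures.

Exponential mean = 1/λ, so λ = 1/28.9 = 0.0346.

λ ≈ 0.0346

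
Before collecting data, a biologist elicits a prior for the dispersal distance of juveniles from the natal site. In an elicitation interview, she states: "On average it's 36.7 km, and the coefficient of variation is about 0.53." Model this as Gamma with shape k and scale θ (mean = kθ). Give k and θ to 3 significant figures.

For Gamma(k, scale θ): mean = kθ, variance = kθ², so CV = 1/√k.
CV = 0.53, hence k = 1/CV² = 3.56.
Then θ = mean/k = 36.7/3.56 = 10.3.

k ≈ 3.56, θ ≈ 10.3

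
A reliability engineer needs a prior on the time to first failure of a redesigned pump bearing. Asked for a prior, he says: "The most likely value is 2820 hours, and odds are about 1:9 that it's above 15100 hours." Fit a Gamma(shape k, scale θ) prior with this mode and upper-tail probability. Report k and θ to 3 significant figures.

Gamma(k,θ) with k>1 has mode (k−1)θ, so θ = 2820/(k−1).
Need P(X < 15100) = 0.9 with θ tied to k this way. Start at k = 2, θ = 2820: P(X<15100) ≈ 0.970.
Too high — lower k to spread out. Iterating converges to k ≈ 1.62.
Then θ = 2820/(1.62−1) ≈ 4560.

k ≈ 1.62, θ ≈ 4560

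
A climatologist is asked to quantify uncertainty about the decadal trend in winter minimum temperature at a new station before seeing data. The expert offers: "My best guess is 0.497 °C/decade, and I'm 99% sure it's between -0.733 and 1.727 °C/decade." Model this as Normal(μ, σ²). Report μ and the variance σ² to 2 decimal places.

μ = 0.50, σ² = 0.23

A symmetric 99% interval runs μ ± z·σ with z = 2.576.
Half-width = 1.23, so σ = 1.23/2.576 = 0.478 and σ² = 0.23.
μ is the stated best guess, 0.50.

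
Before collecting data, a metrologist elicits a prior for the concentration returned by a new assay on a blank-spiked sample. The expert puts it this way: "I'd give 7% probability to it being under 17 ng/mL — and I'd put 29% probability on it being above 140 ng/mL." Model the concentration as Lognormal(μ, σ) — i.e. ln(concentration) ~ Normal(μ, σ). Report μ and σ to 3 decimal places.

μ ≈ 4.367, σ ≈ 1.039

If T ~ Lognormal(μ,σ) then ln T ~ Normal(μ,σ), so the p-quantile of ln T is μ + z_p·σ.
ln(17) = 2.833 and ln(140) = 4.942; z_{0.07} = -1.476, z_{0.71} = 0.5534.
σ = (4.942 − 2.833)/(0.5534 − (-1.476)) = 1.039.
μ = 2.833 − (-1.476)·1.039 = 4.367.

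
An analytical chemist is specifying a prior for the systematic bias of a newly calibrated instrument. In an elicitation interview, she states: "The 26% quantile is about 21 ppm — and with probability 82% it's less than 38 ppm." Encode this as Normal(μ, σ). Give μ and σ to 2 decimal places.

μ = 28.02, σ = 10.91

The p-quantile of Normal(μ,σ) is μ + z_p·σ, with z_{0.26} = -0.6433 and z_{0.82} = 0.9154.
Eliminate σ: μ = (z₂·x₁ − z₁·x₂)/(z₂ − z₁) = (0.9154·21 − (-0.6433)·38)/1.559 = 28.02.
Then σ = (x₂ − x₁)/(z₂ − z₁) = (38 − 21)/1.559 = 10.91.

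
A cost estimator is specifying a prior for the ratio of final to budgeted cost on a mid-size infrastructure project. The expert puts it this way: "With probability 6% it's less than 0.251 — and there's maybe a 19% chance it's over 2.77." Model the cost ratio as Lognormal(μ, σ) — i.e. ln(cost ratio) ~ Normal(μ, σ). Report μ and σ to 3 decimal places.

μ ≈ 0.152, σ ≈ 0.987

If T ~ Lognormal(μ,σ) then ln T ~ Normal(μ,σ), so the p-quantile of ln T is μ + z_p·σ.
ln(0.251) = -1.382 and ln(2.77) = 1.019; z_{0.06} = -1.555, z_{0.81} = 0.8779.
σ = (1.019 − -1.382)/(0.8779 − (-1.555)) = 0.987.
μ = -1.382 − (-1.555)·0.987 = 0.152.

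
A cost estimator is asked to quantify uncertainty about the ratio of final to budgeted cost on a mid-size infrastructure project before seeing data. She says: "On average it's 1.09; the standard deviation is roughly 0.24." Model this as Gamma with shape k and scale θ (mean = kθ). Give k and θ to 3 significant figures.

k ≈ 20.6, θ ≈ 0.0528

For Gamma(k, scale θ): mean = kθ, variance = kθ², so CV = 1/√k.
CV = SD/mean = 0.24/1.09 = 0.2202, hence k = 1/CV² = 20.6.
Then θ = mean/k = 1.09/20.6 = 0.0528.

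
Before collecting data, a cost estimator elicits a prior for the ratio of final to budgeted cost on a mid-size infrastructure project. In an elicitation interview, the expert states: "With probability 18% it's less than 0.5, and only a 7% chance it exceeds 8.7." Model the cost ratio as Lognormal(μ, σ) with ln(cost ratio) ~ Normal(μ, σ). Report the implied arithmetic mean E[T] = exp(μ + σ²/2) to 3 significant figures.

E[T] ≈ 3.05

If T ~ Lognormal(μ,σ) then ln T ~ Normal(μ,σ), so the p-quantile of ln T is μ + z_p·σ.
ln(0.5) = -0.6931 and ln(8.7) = 2.163; z_{0.18} = -0.9154, z_{0.93} = 1.476.
σ = (2.163 − -0.6931)/(1.476 − (-0.9154)) = 1.195.
μ = -0.6931 − (-0.9154)·1.195 = 0.400.
E[T] = exp(μ + σ²/2) = exp(0.400 + 0.7135) = 3.05.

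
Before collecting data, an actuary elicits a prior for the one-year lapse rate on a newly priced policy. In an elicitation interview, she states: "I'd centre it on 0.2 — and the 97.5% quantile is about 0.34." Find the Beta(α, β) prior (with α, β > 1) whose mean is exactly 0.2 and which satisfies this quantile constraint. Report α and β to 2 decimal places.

α ≈ 7.51, β ≈ 30.03

With mean 0.2 fixed, write α = 0.2s, β = 0.8s where s = α+β.
Need P(θ < 0.34) = 0.975 under Beta(0.2s, 0.8s). Normal approximation: (q−m)/√(m(1−m)/s) ≈ z_{0.975} = 1.96, so s ≈ 0.2·0.8·(1.96)²/(0.34−0.2)² = 31.4.
At s = 31.4: P(θ<0.34) ≈ 0.964. Adjusting to match 0.975 gives s ≈ 37.54.
So α = 0.2·37.54 ≈ 7.51, β = 0.8·37.54 ≈ 30.03.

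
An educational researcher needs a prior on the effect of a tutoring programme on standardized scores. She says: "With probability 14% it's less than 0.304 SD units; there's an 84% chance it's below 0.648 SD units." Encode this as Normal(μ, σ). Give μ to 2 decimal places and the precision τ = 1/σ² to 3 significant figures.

The p-quantile of Normal(μ,σ) is μ + z_p·σ, with z_{0.14} = -1.08 and z_{0.84} = 0.9945.
Eliminate σ: μ = (z₂·x₁ − z₁·x₂)/(z₂ − z₁) = (0.9945·0.304 − (-1.08)·0.648)/2.075 = 0.48.
Then σ = (x₂ − x₁)/(z₂ − z₁) = (0.648 − 0.304)/2.075 = 0.17.
Precision τ = 1/σ² = 1/0.1658² = 36.4.

μ = 0.48, τ = 36.4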